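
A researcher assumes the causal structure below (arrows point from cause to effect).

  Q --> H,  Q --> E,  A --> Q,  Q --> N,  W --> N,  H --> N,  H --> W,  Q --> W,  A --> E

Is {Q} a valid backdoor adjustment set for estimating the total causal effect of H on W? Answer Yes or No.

Backdoor paths from H to W (paths whose first edge points into H):
  P1: H <- Q -> W
  P2: H <- Q -> N <- W
Condition 1 (no descendant of H in the set): holds — descendants of H are {N, W}; none are in {Q}.
Condition 2 (every backdoor path blocked by {Q}):
  P1: blocked at fork node Q ∈ conditioning set.
  P2: blocked at fork node Q ∈ conditioning set.
{Q} satisfies the backdoor criterion.

Yes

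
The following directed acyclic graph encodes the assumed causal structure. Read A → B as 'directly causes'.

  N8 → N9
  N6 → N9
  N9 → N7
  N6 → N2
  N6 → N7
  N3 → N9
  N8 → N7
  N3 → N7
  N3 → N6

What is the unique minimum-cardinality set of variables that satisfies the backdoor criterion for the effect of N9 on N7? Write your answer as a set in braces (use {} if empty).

Variables eligible for adjustment (non-descendants of N9, excluding N9 and N7): {N2, N3, N6, N8}.
Backdoor paths from N9 to N7:
  P1: N9 <- N8 -> N7
  P2: N9 <- N3 -> N6 -> N7
  P3: N9 <- N3 -> N7
  P4: N9 <- N6 <- N3 -> N7
  P5: N9 <- N6 -> N7
The empty set is not sufficient: P1 (N9 <- N8 -> N7) has no collider blocking it and no conditioned non-collider, so it is open.
Try {N3, N6, N8}:
  P1: blocked at fork node N8 ∈ conditioning set.
  P2: blocked at fork node N3 ∈ conditioning set.
  P3: blocked at fork node N3 ∈ conditioning set.
  P4: blocked at chain node N6 ∈ conditioning set.
  P5: blocked at fork node N6 ∈ conditioning set.
{N3, N6, N8} contains no descendant of N9 and blocks every backdoor path.
Every element of {N3, N6, N8} is needed (dropping N3 leaves P3 open; dropping N6 leaves P5 open; dropping N8 leaves P1 open), so no proper subset is valid.
Among all size-3 subsets of the eligible variables, only {N3, N6, N8} blocks every backdoor path, so it is the unique smallest valid adjustment set.

{N3, N6, N8}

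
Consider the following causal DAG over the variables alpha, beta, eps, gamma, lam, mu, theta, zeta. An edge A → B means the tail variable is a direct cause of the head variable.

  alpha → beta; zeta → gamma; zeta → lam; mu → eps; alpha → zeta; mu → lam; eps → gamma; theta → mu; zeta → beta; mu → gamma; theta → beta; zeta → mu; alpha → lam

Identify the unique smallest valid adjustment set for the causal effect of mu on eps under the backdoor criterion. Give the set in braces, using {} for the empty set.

Variables eligible for adjustment (non-descendants of mu, excluding mu and eps): {alpha, beta, theta, zeta}.
Backdoor paths from mu to eps:
  P1: mu <- zeta -> gamma <- eps
  P2: mu <- theta -> beta <- alpha -> zeta -> gamma <- eps
  P3: mu <- theta -> beta <- alpha -> lam <- zeta -> gamma <- eps
  P4: mu <- theta -> beta <- zeta -> gamma <- eps
Each backdoor path contains an unconditioned collider, so every path is already blocked with the empty conditioning set:
  P1: blocked at collider gamma (neither it nor any descendant is in the conditioning set).
  P2: blocked at collider beta (neither it nor any descendant is in the conditioning set).
  P3: blocked at collider beta (neither it nor any descendant is in the conditioning set).
  P4: blocked at collider beta (neither it nor any descendant is in the conditioning set).
The empty set is therefore the unique smallest valid set.

{}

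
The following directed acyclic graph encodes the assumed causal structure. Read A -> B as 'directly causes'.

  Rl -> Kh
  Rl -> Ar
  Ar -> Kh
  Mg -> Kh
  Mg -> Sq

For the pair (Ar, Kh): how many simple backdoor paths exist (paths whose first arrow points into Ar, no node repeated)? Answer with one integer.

1

A backdoor path from Ar to Kh is any simple undirected path whose first edge points into Ar (i.e. leaves Ar via a parent).
Parents of Ar: {Rl}.
Enumerating:
  P1: Ar <- Rl -> Kh
That exhausts the simple backdoor paths. Count: 1.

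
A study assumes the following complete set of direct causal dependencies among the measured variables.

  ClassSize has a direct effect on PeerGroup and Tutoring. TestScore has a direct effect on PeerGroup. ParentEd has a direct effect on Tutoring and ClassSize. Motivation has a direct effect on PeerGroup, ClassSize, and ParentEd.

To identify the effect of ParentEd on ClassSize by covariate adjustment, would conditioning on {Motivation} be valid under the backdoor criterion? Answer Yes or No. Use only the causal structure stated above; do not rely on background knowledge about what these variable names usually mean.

Backdoor paths from ParentEd to ClassSize (paths whose first edge points into ParentEd):
  P1: ParentEd <- Motivation -> ClassSize
  P2: ParentEd <- Motivation -> PeerGroup <- ClassSize
Condition 1 (no descendant of ParentEd in the set): holds — descendants of ParentEd are {ClassSize, PeerGroup, Tutoring}; none are in {Motivation}.
Condition 2 (every backdoor path blocked by {Motivation}):
  P1: blocked at fork node Motivation ∈ conditioning set.
  P2: blocked at fork node Motivation ∈ conditioning set.
{Motivation} satisfies the backdoor criterion.

Yes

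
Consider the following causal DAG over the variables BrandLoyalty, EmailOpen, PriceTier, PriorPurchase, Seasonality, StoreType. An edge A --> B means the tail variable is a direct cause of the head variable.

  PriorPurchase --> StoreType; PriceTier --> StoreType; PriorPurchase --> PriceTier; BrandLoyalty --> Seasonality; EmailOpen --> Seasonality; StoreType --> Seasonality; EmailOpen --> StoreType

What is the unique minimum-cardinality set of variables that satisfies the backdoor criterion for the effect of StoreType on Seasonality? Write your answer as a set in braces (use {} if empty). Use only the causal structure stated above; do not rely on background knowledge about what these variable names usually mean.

Variables eligible for adjustment (non-descendants of StoreType, excluding StoreType and Seasonality): {BrandLoyalty, EmailOpen, PriceTier, PriorPurchase}.
Backdoor paths from StoreType to Seasonality:
  P1: StoreType <- EmailOpen -> Seasonality
The empty set is not sufficient: P1 (StoreType <- EmailOpen -> Seasonality) has no collider blocking it and no conditioned non-collider, so it is open.
Try {EmailOpen}:
  P1: blocked at fork node EmailOpen ∈ conditioning set.
{EmailOpen} contains no descendant of StoreType and blocks every backdoor path.
No other singleton works — e.g. {PriorPurchase} leaves P1 open — so {EmailOpen} is the unique smallest valid adjustment set.

{EmailOpen}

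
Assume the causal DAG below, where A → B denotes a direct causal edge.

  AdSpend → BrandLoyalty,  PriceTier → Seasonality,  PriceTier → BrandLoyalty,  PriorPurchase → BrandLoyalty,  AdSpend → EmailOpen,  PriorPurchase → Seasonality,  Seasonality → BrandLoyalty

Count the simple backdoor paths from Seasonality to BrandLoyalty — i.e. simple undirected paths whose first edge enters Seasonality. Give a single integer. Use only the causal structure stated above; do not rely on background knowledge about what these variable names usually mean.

2

A backdoor path from Seasonality to BrandLoyalty is any simple undirected path whose first edge points into Seasonality (i.e. leaves Seasonality via a parent).
Parents of Seasonality: {PriceTier, PriorPurchase}.
Enumerating:
  P1: Seasonality <- PriceTier -> BrandLoyalty
  P2: Seasonality <- PriorPurchase -> BrandLoyalty
That exhausts the simple backdoor paths. Count: 2.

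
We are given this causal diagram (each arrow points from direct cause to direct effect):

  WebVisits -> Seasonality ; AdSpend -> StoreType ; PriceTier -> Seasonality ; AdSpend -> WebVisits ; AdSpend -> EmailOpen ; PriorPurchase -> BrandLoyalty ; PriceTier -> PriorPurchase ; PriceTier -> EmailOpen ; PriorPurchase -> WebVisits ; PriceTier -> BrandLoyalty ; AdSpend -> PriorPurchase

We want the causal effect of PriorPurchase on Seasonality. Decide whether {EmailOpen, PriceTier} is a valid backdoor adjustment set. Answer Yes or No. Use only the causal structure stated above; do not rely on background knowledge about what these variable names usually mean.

Backdoor paths from PriorPurchase to Seasonality (paths whose first edge points into PriorPurchase):
  P1: PriorPurchase <- AdSpend -> EmailOpen <- PriceTier -> Seasonality
  P2: PriorPurchase <- AdSpend -> WebVisits -> Seasonality
  P3: PriorPurchase <- PriceTier -> EmailOpen <- AdSpend -> WebVisits -> Seasonality
  P4: PriorPurchase <- PriceTier -> Seasonality
Condition 1 (no descendant of PriorPurchase in the set): holds — descendants of PriorPurchase are {BrandLoyalty, Seasonality, WebVisits}; none are in {EmailOpen, PriceTier}.
Condition 2 (every backdoor path blocked by {EmailOpen, PriceTier}):
  P1: blocked at fork node PriceTier ∈ conditioning set.
  P2: open — no interior node is in the conditioning set.
  P3: blocked at fork node PriceTier ∈ conditioning set.
  P4: blocked at fork node PriceTier ∈ conditioning set.
{EmailOpen, PriceTier} does not satisfy the backdoor criterion.

No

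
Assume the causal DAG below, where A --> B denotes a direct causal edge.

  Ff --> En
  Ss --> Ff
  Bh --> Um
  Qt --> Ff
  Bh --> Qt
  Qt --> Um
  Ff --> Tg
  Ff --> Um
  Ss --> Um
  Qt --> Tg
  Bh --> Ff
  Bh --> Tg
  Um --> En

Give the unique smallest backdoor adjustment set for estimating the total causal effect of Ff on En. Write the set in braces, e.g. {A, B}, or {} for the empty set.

{Bh, Qt, Ss}

Variables eligible for adjustment (non-descendants of Ff, excluding Ff and En): {Bh, Qt, Ss}.
Backdoor paths from Ff to En:
  P1: Ff <- Ss -> Um -> En
  P2: Ff <- Bh -> Qt -> Um -> En
  P3: Ff <- Bh -> Tg <- Qt -> Um -> En
  P4: Ff <- Bh -> Um -> En
  P5: Ff <- Qt <- Bh -> Um -> En
  P6: Ff <- Qt -> Tg <- Bh -> Um -> En
  P7: Ff <- Qt -> Um -> En
The empty set is not sufficient: P1 (Ff <- Ss -> Um -> En) has no collider blocking it and no conditioned non-collider, so it is open.
Try {Bh, Qt, Ss}:
  P1: blocked at fork node Ss ∈ conditioning set.
  P2: blocked at fork node Bh ∈ conditioning set.
  P3: blocked at fork node Bh ∈ conditioning set.
  P4: blocked at fork node Bh ∈ conditioning set.
  P5: blocked at chain node Qt ∈ conditioning set.
  P6: blocked at fork node Qt ∈ conditioning set.
  P7: blocked at fork node Qt ∈ conditioning set.
{Bh, Qt, Ss} contains no descendant of Ff and blocks every backdoor path.
Every element of {Bh, Qt, Ss} is needed (dropping Bh leaves P4 open; dropping Qt leaves P7 open; dropping Ss leaves P1 open), so no proper subset is valid.
Among all size-3 subsets of the eligible variables, only {Bh, Qt, Ss} blocks every backdoor path, so it is the unique smallest valid adjustment set.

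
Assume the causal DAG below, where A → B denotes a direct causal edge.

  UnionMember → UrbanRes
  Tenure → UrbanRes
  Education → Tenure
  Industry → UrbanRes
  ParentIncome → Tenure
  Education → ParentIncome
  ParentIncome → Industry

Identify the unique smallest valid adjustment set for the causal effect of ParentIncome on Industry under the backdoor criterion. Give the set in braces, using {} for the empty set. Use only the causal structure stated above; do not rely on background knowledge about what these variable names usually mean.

{}

Variables eligible for adjustment (non-descendants of ParentIncome, excluding ParentIncome and Industry): {Education, UnionMember}.
Backdoor paths from ParentIncome to Industry:
  P1: ParentIncome <- Education -> Tenure -> UrbanRes <- Industry
Each backdoor path contains an unconditioned collider, so every path is already blocked with the empty conditioning set:
  P1: blocked at collider UrbanRes (neither it nor any descendant is in the conditioning set).
The empty set is therefore the unique smallest valid set.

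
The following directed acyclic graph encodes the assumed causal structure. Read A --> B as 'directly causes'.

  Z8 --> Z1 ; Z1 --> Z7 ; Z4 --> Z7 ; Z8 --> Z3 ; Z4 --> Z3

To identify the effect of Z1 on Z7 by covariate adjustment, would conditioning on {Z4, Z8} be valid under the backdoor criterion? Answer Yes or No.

Yes

Backdoor paths from Z1 to Z7 (paths whose first edge points into Z1):
  P1: Z1 <- Z8 -> Z3 <- Z4 -> Z7
Condition 1 (no descendant of Z1 in the set): holds — descendants of Z1 are {Z7}; none are in {Z4, Z8}.
Condition 2 (every backdoor path blocked by {Z4, Z8}):
  P1: blocked at fork node Z8 ∈ conditioning set.
{Z4, Z8} satisfies the backdoor criterion.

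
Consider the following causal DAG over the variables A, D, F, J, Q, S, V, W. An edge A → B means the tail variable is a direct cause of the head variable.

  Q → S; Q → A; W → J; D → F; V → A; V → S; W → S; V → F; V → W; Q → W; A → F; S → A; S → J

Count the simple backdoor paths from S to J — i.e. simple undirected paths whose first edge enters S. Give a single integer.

7

A backdoor path from S to J is any simple undirected path whose first edge points into S (i.e. leaves S via a parent).
Parents of S: {Q, V, W}.
Enumerating:
  P1: S <- Q -> W -> J
  P2: S <- Q -> A <- V -> W -> J
  P3: S <- Q -> A -> F <- V -> W -> J
  P4: S <- V -> W -> J
  P5: S <- V -> A <- Q -> W -> J
  P6: S <- V -> F <- A <- Q -> W -> J
  P7: S <- W -> J
That exhausts the simple backdoor paths. Count: 7.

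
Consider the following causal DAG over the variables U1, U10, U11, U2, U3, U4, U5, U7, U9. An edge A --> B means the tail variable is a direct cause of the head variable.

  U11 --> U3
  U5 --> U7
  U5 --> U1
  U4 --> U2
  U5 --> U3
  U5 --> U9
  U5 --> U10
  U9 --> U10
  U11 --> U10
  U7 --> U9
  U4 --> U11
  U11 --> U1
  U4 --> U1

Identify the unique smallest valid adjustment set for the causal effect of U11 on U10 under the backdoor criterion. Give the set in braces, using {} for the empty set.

Variables eligible for adjustment (non-descendants of U11, excluding U11 and U10): {U2, U4, U5, U7, U9}.
Backdoor paths from U11 to U10:
  P1: U11 <- U4 -> U1 <- U5 -> U7 -> U9 -> U10
  P2: U11 <- U4 -> U1 <- U5 -> U9 -> U10
  P3: U11 <- U4 -> U1 <- U5 -> U10
Each backdoor path contains an unconditioned collider, so every path is already blocked with the empty conditioning set:
  P1: blocked at collider U1 (neither it nor any descendant is in the conditioning set).
  P2: blocked at collider U1 (neither it nor any descendant is in the conditioning set).
  P3: blocked at collider U1 (neither it nor any descendant is in the conditioning set).
The empty set is therefore the unique smallest valid set.

{}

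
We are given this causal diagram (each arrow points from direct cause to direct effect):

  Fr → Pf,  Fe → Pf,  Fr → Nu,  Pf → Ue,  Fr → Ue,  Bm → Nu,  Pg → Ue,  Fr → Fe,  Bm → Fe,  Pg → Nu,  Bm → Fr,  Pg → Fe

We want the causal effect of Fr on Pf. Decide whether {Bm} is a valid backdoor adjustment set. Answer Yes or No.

Backdoor paths from Fr to Pf (paths whose first edge points into Fr):
  P1: Fr <- Bm -> Fe <- Pg -> Ue <- Pf
  P2: Fr <- Bm -> Fe -> Pf
  P3: Fr <- Bm -> Nu <- Pg -> Fe -> Pf
  P4: Fr <- Bm -> Nu <- Pg -> Ue <- Pf
Condition 1 (no descendant of Fr in the set): holds — descendants of Fr are {Fe, Nu, Pf, Ue}; none are in {Bm}.
Condition 2 (every backdoor path blocked by {Bm}):
  P1: blocked at fork node Bm ∈ conditioning set.
  P2: blocked at fork node Bm ∈ conditioning set.
  P3: blocked at fork node Bm ∈ conditioning set.
  P4: blocked at fork node Bm ∈ conditioning set.
{Bm} satisfies the backdoor criterion.

Yes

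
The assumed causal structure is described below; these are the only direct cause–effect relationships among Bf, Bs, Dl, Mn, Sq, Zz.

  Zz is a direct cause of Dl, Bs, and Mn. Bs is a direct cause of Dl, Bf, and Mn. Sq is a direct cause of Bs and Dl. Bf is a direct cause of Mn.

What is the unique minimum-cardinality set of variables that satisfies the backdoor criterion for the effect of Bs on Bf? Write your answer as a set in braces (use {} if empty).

Variables eligible for adjustment (non-descendants of Bs, excluding Bs and Bf): {Sq, Zz}.
Backdoor paths from Bs to Bf:
  P1: Bs <- Sq -> Dl <- Zz -> Mn <- Bf
  P2: Bs <- Zz -> Mn <- Bf
Each backdoor path contains an unconditioned collider, so every path is already blocked with the empty conditioning set:
  P1: blocked at collider Dl (neither it nor any descendant is in the conditioning set).
  P2: blocked at collider Mn (neither it nor any descendant is in the conditioning set).
The empty set is therefore the unique smallest valid set.

{}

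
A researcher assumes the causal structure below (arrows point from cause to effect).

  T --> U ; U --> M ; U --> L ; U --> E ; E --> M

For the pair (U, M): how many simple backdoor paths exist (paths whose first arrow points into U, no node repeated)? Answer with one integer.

0

A backdoor path from U to M is any simple undirected path whose first edge points into U (i.e. leaves U via a parent).
Parents of U: {T}.
No simple path from any parent of U reaches M without revisiting U, so there are no backdoor paths.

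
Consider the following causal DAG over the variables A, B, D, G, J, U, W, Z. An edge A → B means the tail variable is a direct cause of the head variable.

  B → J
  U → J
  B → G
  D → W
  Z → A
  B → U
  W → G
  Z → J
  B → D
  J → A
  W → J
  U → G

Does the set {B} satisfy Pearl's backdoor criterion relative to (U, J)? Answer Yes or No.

Yes

Backdoor paths from U to J (paths whose first edge points into U):
  P1: U <- B -> D -> W -> J
  P2: U <- B -> G <- W -> J
  P3: U <- B -> J
Condition 1 (no descendant of U in the set): holds — descendants of U are {A, G, J}; none are in {B}.
Condition 2 (every backdoor path blocked by {B}):
  P1: blocked at fork node B ∈ conditioning set.
  P2: blocked at fork node B ∈ conditioning set.
  P3: blocked at fork node B ∈ conditioning set.
{B} satisfies the backdoor criterion.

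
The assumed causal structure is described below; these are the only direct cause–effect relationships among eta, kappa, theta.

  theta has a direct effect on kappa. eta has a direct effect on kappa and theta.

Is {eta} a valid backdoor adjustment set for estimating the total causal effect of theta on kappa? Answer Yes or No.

Yes

Backdoor paths from theta to kappa (paths whose first edge points into theta):
  P1: theta <- eta -> kappa
Condition 1 (no descendant of theta in the set): holds — descendants of theta are {kappa}; none are in {eta}.
Condition 2 (every backdoor path blocked by {eta}):
  P1: blocked at fork node eta ∈ conditioning set.
{eta} satisfies the backdoor criterion.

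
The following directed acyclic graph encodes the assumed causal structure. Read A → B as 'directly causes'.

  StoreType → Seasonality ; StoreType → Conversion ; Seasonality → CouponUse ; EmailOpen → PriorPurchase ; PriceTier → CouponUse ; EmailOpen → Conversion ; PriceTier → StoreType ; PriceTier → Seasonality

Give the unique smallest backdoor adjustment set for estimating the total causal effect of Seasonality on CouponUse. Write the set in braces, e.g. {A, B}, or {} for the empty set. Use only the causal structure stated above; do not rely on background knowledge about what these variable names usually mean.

{PriceTier}

Variables eligible for adjustment (non-descendants of Seasonality, excluding Seasonality and CouponUse): {Conversion, EmailOpen, PriceTier, PriorPurchase, StoreType}.
Backdoor paths from Seasonality to CouponUse:
  P1: Seasonality <- PriceTier -> CouponUse
  P2: Seasonality <- StoreType <- PriceTier -> CouponUse
The empty set is not sufficient: P1 (Seasonality <- PriceTier -> CouponUse) has no collider blocking it and no conditioned non-collider, so it is open.
Try {PriceTier}:
  P1: blocked at fork node PriceTier ∈ conditioning set.
  P2: blocked at fork node PriceTier ∈ conditioning set.
{PriceTier} contains no descendant of Seasonality and blocks every backdoor path.
No other singleton works — e.g. {EmailOpen} leaves P1 open — so {PriceTier} is the unique smallest valid adjustment set.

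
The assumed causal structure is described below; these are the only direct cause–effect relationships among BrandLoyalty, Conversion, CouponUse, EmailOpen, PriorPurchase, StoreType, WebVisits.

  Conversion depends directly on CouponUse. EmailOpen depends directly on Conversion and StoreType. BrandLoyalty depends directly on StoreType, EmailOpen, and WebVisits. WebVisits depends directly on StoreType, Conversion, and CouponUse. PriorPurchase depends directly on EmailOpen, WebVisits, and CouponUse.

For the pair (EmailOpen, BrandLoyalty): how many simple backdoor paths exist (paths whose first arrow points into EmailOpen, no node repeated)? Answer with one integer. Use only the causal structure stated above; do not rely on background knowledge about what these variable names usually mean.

8

A backdoor path from EmailOpen to BrandLoyalty is any simple undirected path whose first edge points into EmailOpen (i.e. leaves EmailOpen via a parent).
Parents of EmailOpen: {Conversion, StoreType}.
Enumerating:
  P1: EmailOpen <- Conversion <- CouponUse -> WebVisits <- StoreType -> BrandLoyalty
  P2: EmailOpen <- Conversion <- CouponUse -> WebVisits -> BrandLoyalty
  P3: EmailOpen <- Conversion <- CouponUse -> PriorPurchase <- WebVisits <- StoreType -> BrandLoyalty
  P4: EmailOpen <- Conversion <- CouponUse -> PriorPurchase <- WebVisits -> BrandLoyalty
  P5: EmailOpen <- Conversion -> WebVisits <- StoreType -> BrandLoyalty
  P6: EmailOpen <- Conversion -> WebVisits -> BrandLoyalty
  P7: EmailOpen <- StoreType -> WebVisits -> BrandLoyalty
  P8: EmailOpen <- StoreType -> BrandLoyalty
That exhausts the simple backdoor paths. Count: 8.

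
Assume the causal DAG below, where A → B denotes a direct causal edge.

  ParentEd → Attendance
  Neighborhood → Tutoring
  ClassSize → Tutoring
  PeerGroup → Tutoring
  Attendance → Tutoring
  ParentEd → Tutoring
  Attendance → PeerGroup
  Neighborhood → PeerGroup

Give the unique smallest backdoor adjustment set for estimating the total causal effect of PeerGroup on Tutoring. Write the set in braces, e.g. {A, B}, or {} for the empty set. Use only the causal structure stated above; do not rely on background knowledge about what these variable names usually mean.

Variables eligible for adjustment (non-descendants of PeerGroup, excluding PeerGroup and Tutoring): {Attendance, ClassSize, Neighborhood, ParentEd}.
Backdoor paths from PeerGroup to Tutoring:
  P1: PeerGroup <- Neighborhood -> Tutoring
  P2: PeerGroup <- Attendance <- ParentEd -> Tutoring
  P3: PeerGroup <- Attendance -> Tutoring
The empty set is not sufficient: P1 (PeerGroup <- Neighborhood -> Tutoring) has no collider blocking it and no conditioned non-collider, so it is open.
Try {Attendance, Neighborhood}:
  P1: blocked at fork node Neighborhood ∈ conditioning set.
  P2: blocked at chain node Attendance ∈ conditioning set.
  P3: blocked at fork node Attendance ∈ conditioning set.
{Attendance, Neighborhood} contains no descendant of PeerGroup and blocks every backdoor path.
Every element of {Attendance, Neighborhood} is needed (dropping Attendance leaves P2 open; dropping Neighborhood leaves P1 open), so no proper subset is valid.
Among all size-2 subsets of the eligible variables, only {Attendance, Neighborhood} blocks every backdoor path, so it is the unique smallest valid adjustment set.

{Attendance, Neighborhood}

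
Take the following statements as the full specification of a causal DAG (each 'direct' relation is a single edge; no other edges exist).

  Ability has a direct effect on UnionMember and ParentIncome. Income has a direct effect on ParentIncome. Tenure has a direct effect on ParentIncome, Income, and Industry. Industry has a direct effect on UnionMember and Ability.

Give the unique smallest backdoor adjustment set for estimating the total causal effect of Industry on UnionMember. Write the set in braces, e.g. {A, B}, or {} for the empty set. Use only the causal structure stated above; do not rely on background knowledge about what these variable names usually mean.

{}

Variables eligible for adjustment (non-descendants of Industry, excluding Industry and UnionMember): {Income, Tenure}.
Backdoor paths from Industry to UnionMember:
  P1: Industry <- Tenure -> Income -> ParentIncome <- Ability -> UnionMember
  P2: Industry <- Tenure -> ParentIncome <- Ability -> UnionMember
Each backdoor path contains an unconditioned collider, so every path is already blocked with the empty conditioning set:
  P1: blocked at collider ParentIncome (neither it nor any descendant is in the conditioning set).
  P2: blocked at collider ParentIncome (neither it nor any descendant is in the conditioning set).
The empty set is therefore the unique smallest valid set.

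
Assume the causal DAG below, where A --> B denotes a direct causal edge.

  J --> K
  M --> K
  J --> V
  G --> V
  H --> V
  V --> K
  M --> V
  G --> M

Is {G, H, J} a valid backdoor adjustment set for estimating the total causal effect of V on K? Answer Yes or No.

No

Backdoor paths from V to K (paths whose first edge points into V):
  P1: V <- J -> K
  P2: V <- G -> M -> K
  P3: V <- M -> K
Condition 1 (no descendant of V in the set): holds — descendants of V are {K}; none are in {G, H, J}.
Condition 2 (every backdoor path blocked by {G, H, J}):
  P1: blocked at fork node J ∈ conditioning set.
  P2: blocked at fork node G ∈ conditioning set.
  P3: open — no interior node is in the conditioning set.
{G, H, J} does not satisfy the backdoor criterion.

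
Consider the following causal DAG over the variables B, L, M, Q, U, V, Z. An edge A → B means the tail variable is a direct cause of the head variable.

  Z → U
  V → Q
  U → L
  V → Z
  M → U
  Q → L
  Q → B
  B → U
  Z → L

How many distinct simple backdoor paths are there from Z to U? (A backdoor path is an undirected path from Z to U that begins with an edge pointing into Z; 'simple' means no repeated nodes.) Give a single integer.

A backdoor path from Z to U is any simple undirected path whose first edge points into Z (i.e. leaves Z via a parent).
Parents of Z: {V}.
Enumerating:
  P1: Z <- V -> Q -> B -> U
  P2: Z <- V -> Q -> L <- U
That exhausts the simple backdoor paths. Count: 2.

2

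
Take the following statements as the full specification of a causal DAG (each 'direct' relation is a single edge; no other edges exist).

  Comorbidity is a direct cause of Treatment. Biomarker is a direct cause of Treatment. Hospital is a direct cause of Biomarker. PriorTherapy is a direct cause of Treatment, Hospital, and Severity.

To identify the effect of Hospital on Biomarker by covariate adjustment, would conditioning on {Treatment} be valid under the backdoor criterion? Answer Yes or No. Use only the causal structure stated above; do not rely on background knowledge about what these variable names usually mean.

No

Backdoor paths from Hospital to Biomarker (paths whose first edge points into Hospital):
  P1: Hospital <- PriorTherapy -> Treatment <- Biomarker
Condition 1 (no descendant of Hospital in the set): FAILS — Treatment is a descendant of Hospital.
Condition 2 (every backdoor path blocked by {Treatment}):
  P1: open — collider(s) Treatment are conditioned on (or have a conditioned descendant) and no non-collider on the path is in the set.
{Treatment} does not satisfy the backdoor criterion.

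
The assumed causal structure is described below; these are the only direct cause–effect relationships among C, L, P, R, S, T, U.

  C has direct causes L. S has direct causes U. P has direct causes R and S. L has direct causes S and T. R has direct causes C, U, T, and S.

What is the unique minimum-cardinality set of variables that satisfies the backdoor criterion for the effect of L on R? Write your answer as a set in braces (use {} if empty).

Variables eligible for adjustment (non-descendants of L, excluding L and R): {S, T, U}.
Backdoor paths from L to R:
  P1: L <- S <- U -> R
  P2: L <- S -> R
  P3: L <- S -> P <- R
  P4: L <- T -> R
The empty set is not sufficient: P1 (L <- S <- U -> R) has no collider blocking it and no conditioned non-collider, so it is open.
Try {S, T}:
  P1: blocked at chain node S ∈ conditioning set.
  P2: blocked at fork node S ∈ conditioning set.
  P3: blocked at fork node S ∈ conditioning set.
  P4: blocked at fork node T ∈ conditioning set.
{S, T} contains no descendant of L and blocks every backdoor path.
Every element of {S, T} is needed (dropping S leaves P1 open; dropping T leaves P4 open), so no proper subset is valid.
Among all size-2 subsets of the eligible variables, only {S, T} blocks every backdoor path, so it is the unique smallest valid adjustment set.

{S, T}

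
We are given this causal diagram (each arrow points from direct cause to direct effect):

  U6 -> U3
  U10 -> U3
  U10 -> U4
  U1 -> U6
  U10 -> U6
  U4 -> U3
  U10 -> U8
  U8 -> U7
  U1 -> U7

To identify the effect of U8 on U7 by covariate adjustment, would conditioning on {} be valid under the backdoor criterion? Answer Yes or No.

Yes

Backdoor paths from U8 to U7 (paths whose first edge points into U8):
  P1: U8 <- U10 -> U4 -> U3 <- U6 <- U1 -> U7
  P2: U8 <- U10 -> U6 <- U1 -> U7
  P3: U8 <- U10 -> U3 <- U6 <- U1 -> U7
Condition 1 (no descendant of U8 in the set): holds — descendants of U8 are {U7}; none are in {}.
Condition 2 (every backdoor path blocked by {}):
  P1: blocked at collider U3 (neither it nor any descendant is in the conditioning set).
  P2: blocked at collider U6 (neither it nor any descendant is in the conditioning set).
  P3: blocked at collider U3 (neither it nor any descendant is in the conditioning set).
{} satisfies the backdoor criterion.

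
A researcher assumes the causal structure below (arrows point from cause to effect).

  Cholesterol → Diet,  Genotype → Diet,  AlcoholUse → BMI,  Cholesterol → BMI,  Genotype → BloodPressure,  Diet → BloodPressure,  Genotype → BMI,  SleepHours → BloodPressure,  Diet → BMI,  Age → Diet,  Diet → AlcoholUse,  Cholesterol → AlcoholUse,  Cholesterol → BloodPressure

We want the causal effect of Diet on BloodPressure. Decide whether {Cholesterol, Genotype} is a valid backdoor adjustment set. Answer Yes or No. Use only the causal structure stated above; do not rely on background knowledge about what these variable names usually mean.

Yes

Backdoor paths from Diet to BloodPressure (paths whose first edge points into Diet):
  P1: Diet <- Cholesterol -> AlcoholUse -> BMI <- Genotype -> BloodPressure
  P2: Diet <- Cholesterol -> BloodPressure
  P3: Diet <- Cholesterol -> BMI <- Genotype -> BloodPressure
  P4: Diet <- Genotype -> BloodPressure
  P5: Diet <- Genotype -> BMI <- Cholesterol -> BloodPressure
  P6: Diet <- Genotype -> BMI <- AlcoholUse <- Cholesterol -> BloodPressure
Condition 1 (no descendant of Diet in the set): holds — descendants of Diet are {AlcoholUse, BMI, BloodPressure}; none are in {Cholesterol, Genotype}.
Condition 2 (every backdoor path blocked by {Cholesterol, Genotype}):
  P1: blocked at fork node Cholesterol ∈ conditioning set.
  P2: blocked at fork node Cholesterol ∈ conditioning set.
  P3: blocked at fork node Cholesterol ∈ conditioning set.
  P4: blocked at fork node Genotype ∈ conditioning set.
  P5: blocked at fork node Genotype ∈ conditioning set.
  P6: blocked at fork node Genotype ∈ conditioning set.
{Cholesterol, Genotype} satisfies the backdoor criterion.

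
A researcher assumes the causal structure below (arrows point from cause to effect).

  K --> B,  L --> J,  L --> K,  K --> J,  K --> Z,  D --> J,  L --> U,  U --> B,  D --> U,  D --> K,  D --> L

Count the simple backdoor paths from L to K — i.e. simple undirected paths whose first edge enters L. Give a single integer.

3

A backdoor path from L to K is any simple undirected path whose first edge points into L (i.e. leaves L via a parent).
Parents of L: {D}.
Enumerating:
  P1: L <- D -> K
  P2: L <- D -> U -> B <- K
  P3: L <- D -> J <- K
That exhausts the simple backdoor paths. Count: 3.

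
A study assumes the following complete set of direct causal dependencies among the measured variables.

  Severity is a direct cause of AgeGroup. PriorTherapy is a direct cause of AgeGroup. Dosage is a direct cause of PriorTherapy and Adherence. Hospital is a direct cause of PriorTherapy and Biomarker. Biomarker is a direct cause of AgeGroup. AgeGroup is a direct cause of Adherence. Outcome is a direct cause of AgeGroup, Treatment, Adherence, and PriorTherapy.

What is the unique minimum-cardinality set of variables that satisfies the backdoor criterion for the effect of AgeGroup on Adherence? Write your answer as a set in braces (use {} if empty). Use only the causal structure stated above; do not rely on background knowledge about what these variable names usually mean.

Variables eligible for adjustment (non-descendants of AgeGroup, excluding AgeGroup and Adherence): {Biomarker, Dosage, Hospital, Outcome, PriorTherapy, Severity, Treatment}.
Backdoor paths from AgeGroup to Adherence:
  P1: AgeGroup <- Outcome -> PriorTherapy <- Dosage -> Adherence
  P2: AgeGroup <- Outcome -> Adherence
  P3: AgeGroup <- Biomarker <- Hospital -> PriorTherapy <- Outcome -> Adherence
  P4: AgeGroup <- Biomarker <- Hospital -> PriorTherapy <- Dosage -> Adherence
  P5: AgeGroup <- PriorTherapy <- Outcome -> Adherence
  P6: AgeGroup <- PriorTherapy <- Dosage -> Adherence
The empty set is not sufficient: P2 (AgeGroup <- Outcome -> Adherence) has no collider blocking it and no conditioned non-collider, so it is open.
Try {Dosage, Outcome}:
  P1: blocked at fork node Outcome ∈ conditioning set.
  P2: blocked at fork node Outcome ∈ conditioning set.
  P3: blocked at collider PriorTherapy (neither it nor any descendant is in the conditioning set).
  P4: blocked at collider PriorTherapy (neither it nor any descendant is in the conditioning set).
  P5: blocked at fork node Outcome ∈ conditioning set.
  P6: blocked at fork node Dosage ∈ conditioning set.
{Dosage, Outcome} contains no descendant of AgeGroup and blocks every backdoor path.
Every element of {Dosage, Outcome} is needed (dropping Dosage leaves P6 open; dropping Outcome leaves P2 open), so no proper subset is valid.
Among all size-2 subsets of the eligible variables, only {Dosage, Outcome} blocks every backdoor path, so it is the unique smallest valid adjustment set.

{Dosage, Outcome}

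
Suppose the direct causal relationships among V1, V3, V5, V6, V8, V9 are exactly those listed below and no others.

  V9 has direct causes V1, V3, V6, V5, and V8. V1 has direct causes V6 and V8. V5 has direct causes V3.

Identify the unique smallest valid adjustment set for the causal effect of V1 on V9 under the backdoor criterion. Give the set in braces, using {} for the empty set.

{V6, V8}

Variables eligible for adjustment (non-descendants of V1, excluding V1 and V9): {V3, V5, V6, V8}.
Backdoor paths from V1 to V9:
  P1: V1 <- V8 -> V9
  P2: V1 <- V6 -> V9
The empty set is not sufficient: P1 (V1 <- V8 -> V9) has no collider blocking it and no conditioned non-collider, so it is open.
Try {V6, V8}:
  P1: blocked at fork node V8 ∈ conditioning set.
  P2: blocked at fork node V6 ∈ conditioning set.
{V6, V8} contains no descendant of V1 and blocks every backdoor path.
Every element of {V6, V8} is needed (dropping V6 leaves P2 open; dropping V8 leaves P1 open), so no proper subset is valid.
Among all size-2 subsets of the eligible variables, only {V6, V8} blocks every backdoor path, so it is the unique smallest valid adjustment set.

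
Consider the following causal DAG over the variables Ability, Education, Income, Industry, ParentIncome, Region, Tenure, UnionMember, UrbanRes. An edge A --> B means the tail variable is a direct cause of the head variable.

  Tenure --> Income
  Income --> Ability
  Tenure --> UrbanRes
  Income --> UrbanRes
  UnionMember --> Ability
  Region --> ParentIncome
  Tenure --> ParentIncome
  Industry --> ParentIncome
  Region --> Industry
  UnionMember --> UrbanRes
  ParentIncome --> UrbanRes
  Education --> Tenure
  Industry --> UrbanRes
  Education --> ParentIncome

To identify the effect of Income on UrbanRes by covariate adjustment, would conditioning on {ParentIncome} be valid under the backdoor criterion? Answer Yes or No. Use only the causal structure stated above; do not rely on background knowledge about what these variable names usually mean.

No

Backdoor paths from Income to UrbanRes (paths whose first edge points into Income):
  P1: Income <- Tenure <- Education -> ParentIncome <- Region -> Industry -> UrbanRes
  P2: Income <- Tenure <- Education -> ParentIncome <- Industry -> UrbanRes
  P3: Income <- Tenure <- Education -> ParentIncome -> UrbanRes
  P4: Income <- Tenure -> ParentIncome <- Region -> Industry -> UrbanRes
  P5: Income <- Tenure -> ParentIncome <- Industry -> UrbanRes
  P6: Income <- Tenure -> ParentIncome -> UrbanRes
  P7: Income <- Tenure -> UrbanRes
Condition 1 (no descendant of Income in the set): holds — descendants of Income are {Ability, UrbanRes}; none are in {ParentIncome}.
Condition 2 (every backdoor path blocked by {ParentIncome}):
  P1: open — collider(s) ParentIncome are conditioned on (or have a conditioned descendant) and no non-collider on the path is in the set.
  P2: open — collider(s) ParentIncome are conditioned on (or have a conditioned descendant) and no non-collider on the path is in the set.
  P3: blocked at chain node ParentIncome ∈ conditioning set.
  P4: open — collider(s) ParentIncome are conditioned on (or have a conditioned descendant) and no non-collider on the path is in the set.
  P5: open — collider(s) ParentIncome are conditioned on (or have a conditioned descendant) and no non-collider on the path is in the set.
  P6: blocked at chain node ParentIncome ∈ conditioning set.
  P7: open — no interior node is in the conditioning set.
{ParentIncome} does not satisfy the backdoor criterion.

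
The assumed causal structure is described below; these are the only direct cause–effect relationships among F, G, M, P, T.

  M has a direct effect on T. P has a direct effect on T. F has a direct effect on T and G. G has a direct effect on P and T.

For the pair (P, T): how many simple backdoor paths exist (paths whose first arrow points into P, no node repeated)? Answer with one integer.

2

A backdoor path from P to T is any simple undirected path whose first edge points into P (i.e. leaves P via a parent).
Parents of P: {G}.
Enumerating:
  P1: P <- G <- F -> T
  P2: P <- G -> T
That exhausts the simple backdoor paths. Count: 2.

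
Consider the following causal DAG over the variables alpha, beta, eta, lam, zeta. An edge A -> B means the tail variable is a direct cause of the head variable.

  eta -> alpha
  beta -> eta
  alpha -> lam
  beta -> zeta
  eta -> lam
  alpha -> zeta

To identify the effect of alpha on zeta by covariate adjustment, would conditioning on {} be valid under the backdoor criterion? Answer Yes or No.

No

Backdoor paths from alpha to zeta (paths whose first edge points into alpha):
  P1: alpha <- eta <- beta -> zeta
Condition 1 (no descendant of alpha in the set): holds — descendants of alpha are {lam, zeta}; none are in {}.
Condition 2 (every backdoor path blocked by {}):
  P1: open — no interior node is in the conditioning set.
{} does not satisfy the backdoor criterion.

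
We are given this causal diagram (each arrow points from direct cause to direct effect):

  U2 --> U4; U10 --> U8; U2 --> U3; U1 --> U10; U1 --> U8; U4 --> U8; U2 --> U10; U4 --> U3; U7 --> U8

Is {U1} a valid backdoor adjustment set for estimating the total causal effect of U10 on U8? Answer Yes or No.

Backdoor paths from U10 to U8 (paths whose first edge points into U10):
  P1: U10 <- U2 -> U4 -> U8
  P2: U10 <- U2 -> U3 <- U4 -> U8
  P3: U10 <- U1 -> U8
Condition 1 (no descendant of U10 in the set): holds — descendants of U10 are {U8}; none are in {U1}.
Condition 2 (every backdoor path blocked by {U1}):
  P1: open — no interior node is in the conditioning set.
  P2: blocked at collider U3 (neither it nor any descendant is in the conditioning set).
  P3: blocked at fork node U1 ∈ conditioning set.
{U1} does not satisfy the backdoor criterion.

No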